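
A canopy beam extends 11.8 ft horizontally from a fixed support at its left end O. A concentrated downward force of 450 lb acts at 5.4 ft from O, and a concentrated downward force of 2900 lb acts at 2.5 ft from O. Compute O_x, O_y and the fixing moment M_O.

O_x = 0, O_y = 3350 lb, M_O = 9680 lb·ft

ΣF_x = 0: O_x = 0.
ΣF_y = 0: O_y − 450 − 2900 = 0 → O_y = 3350 lb.
ΣM about O: M_O − 450·5.4 − 2900·2.5 = 0 → M_O = 9680 lb·ft.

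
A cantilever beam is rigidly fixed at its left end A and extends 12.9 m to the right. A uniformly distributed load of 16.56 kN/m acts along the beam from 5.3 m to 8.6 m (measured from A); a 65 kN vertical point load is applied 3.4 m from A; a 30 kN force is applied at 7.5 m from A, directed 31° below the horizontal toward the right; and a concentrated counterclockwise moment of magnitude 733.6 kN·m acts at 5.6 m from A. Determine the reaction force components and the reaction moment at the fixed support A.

Resultant of the distributed load: 16.56 × 3.3 = 54.648 kN at 6.95 m from A.
ΣF_x = 0: A_x + 30·cos31° = 0 → A_x = -25.72 kN.
ΣF_y = 0: A_y − 16.56·3.3 − 65 − 30·sin31° = 0 → A_y = 135.1 kN.
ΣM about A: M_A − (16.56·3.3)·6.95 − 65·3.4 − 30·sin31°·7.5 + 733.6 = 0 → M_A = -16.91 kN·m.

A_x = -25.72 kN, A_y = 135.1 kN, M_A = -16.91 kN·m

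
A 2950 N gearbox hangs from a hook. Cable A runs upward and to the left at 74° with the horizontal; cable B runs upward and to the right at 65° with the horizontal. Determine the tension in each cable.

T_A = 1900 N, T_B = 1239 N

ΣF_x = 0: −T_A·cos74° + T_B·cos65° = 0 → T_B = 0.652214·T_A.
ΣF_y = 0: T_A·sin74° + T_B·sin65° = 2950.
Substitute: T_A·(0.961262 + 0.652214·0.906308) = 2950 → T_A = 1900.32 ≈ 1900 N.
Then T_B = 0.652214 × 1900.32 = 1239 N.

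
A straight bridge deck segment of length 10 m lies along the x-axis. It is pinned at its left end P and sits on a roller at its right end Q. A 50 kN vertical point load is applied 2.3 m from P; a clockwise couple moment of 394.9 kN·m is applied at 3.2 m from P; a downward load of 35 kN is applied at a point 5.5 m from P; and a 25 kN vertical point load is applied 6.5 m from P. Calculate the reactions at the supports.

P_x = 0, P_y = 23.51 kN, Q_y = 86.49 kN

ΣM about P: Q_y·10 − 50·2.3 − 394.9 − 35·5.5 − 25·6.5 = 0 → Q_y = 864.9/10 = 86.49 kN.
ΣF_y = 0: P_y + 86.49 − 50 − 35 − 25 = 0 → P_y = 23.51 kN.
ΣF_x = 0: no horizontal applied forces, so P_x = 0.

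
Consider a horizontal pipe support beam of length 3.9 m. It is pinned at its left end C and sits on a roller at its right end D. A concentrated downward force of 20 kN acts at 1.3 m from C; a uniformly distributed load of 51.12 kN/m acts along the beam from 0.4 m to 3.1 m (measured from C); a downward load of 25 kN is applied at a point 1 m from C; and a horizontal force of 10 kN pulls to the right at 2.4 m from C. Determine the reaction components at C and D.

Resultant of the distributed load: 51.12 × 2.7 = 138.024 kN at 1.75 m from C.
ΣM about C: D_y·3.9 − 20·1.3 − (51.12·2.7)·1.75 − 25·1 = 0 → D_y = 292.542/3.9 = 75.0108 ≈ 75.01 kN.
ΣF_y = 0: C_y + 75.0108 − 20 − 51.12·2.7 − 25 = 0 → C_y = 108.0 kN.
ΣF_x = 0: C_x + 10 = 0 → C_x = -10.00 kN.

C_x = -10.00 kN, C_y = 108.0 kN, D_y = 75.01 kN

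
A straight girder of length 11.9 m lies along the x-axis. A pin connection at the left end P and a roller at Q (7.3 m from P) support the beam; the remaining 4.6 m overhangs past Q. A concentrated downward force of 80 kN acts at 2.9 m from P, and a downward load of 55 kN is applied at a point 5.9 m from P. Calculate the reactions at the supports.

P_x = 0, P_y = 58.77 kN, Q_y = 76.23 kN

ΣM about P: Q_y·7.3 − 80·2.9 − 55·5.9 = 0 → Q_y = 556.5/7.3 = 76.2329 ≈ 76.23 kN.
ΣF_y = 0: P_y + 76.2329 − 80 − 55 = 0 → P_y = 58.77 kN.
ΣF_x = 0: no horizontal applied forces, so P_x = 0.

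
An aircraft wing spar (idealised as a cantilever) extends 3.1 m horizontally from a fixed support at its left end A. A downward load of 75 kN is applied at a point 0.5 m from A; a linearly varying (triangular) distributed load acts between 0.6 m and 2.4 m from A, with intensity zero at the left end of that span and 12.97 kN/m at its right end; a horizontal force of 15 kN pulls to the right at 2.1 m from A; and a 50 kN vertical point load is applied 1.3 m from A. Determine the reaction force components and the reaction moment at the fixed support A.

Resultant of the triangular load: ½ × 12.97 × 1.8 = 11.673 kN, acting at 1.8 m from A (one-third of the span from the peak).
ΣF_x = 0: A_x + 15 = 0 → A_x = -15.00 kN.
ΣF_y = 0: A_y − 75 − ½·12.97·1.8 − 50 = 0 → A_y = 136.7 kN.
ΣM about A: M_A − 75·0.5 − (½·12.97·1.8)·1.8 − 50·1.3 = 0 → M_A = 123.5 kN·m.

A_x = -15.00 kN, A_y = 136.7 kN, M_A = 123.5 kN·m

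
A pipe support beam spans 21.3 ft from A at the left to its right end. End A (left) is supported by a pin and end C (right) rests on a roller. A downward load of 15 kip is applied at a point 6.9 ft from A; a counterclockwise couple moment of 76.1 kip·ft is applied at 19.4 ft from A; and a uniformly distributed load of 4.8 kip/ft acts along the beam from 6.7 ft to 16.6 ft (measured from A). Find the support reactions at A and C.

Resultant of the distributed load: 4.8 × 9.9 = 47.52 kip at 11.65 ft from A.
Taking moments about A: C_y·21.3 − 15·6.9 + 76.1 − (4.8·9.9)·11.65 = 0 → C_y = 581.008/21.3 = 27.2774 ≈ 27.28 kip.
ΣF_y = 0: A_y + 27.2774 − 15 − 4.8·9.9 = 0 → A_y = 35.24 kip.
ΣF_x = 0: no horizontal applied forces, so A_x = 0.

A_x = 0, A_y = 35.24 kip, C_y = 27.28 kip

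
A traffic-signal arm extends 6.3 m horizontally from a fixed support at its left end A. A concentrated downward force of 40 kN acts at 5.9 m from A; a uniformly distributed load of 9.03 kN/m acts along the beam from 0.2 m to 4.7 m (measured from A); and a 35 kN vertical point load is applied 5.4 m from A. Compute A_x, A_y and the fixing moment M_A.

Resultant of the distributed load: 9.03 × 4.5 = 40.635 kN at 2.45 m from A.
ΣF_x = 0: A_x = 0.
ΣF_y = 0: A_y − 40 − 9.03·4.5 − 35 = 0 → A_y = 115.6 kN.
ΣM about A: M_A − 40·5.9 − (9.03·4.5)·2.45 − 35·5.4 = 0 → M_A = 524.6 kN·m.

A_x = 0, A_y = 115.6 kN, M_A = 524.6 kN·m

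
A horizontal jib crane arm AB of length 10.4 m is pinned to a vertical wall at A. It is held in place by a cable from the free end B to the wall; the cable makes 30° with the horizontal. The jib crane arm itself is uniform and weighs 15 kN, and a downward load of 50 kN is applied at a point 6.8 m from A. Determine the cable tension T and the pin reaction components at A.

T = 80.38 kN, A_x = 69.62 kN, A_y = 24.81 kN

ΣM about A: T·sin30°·10.4 − 15·5.2 − 50·6.8 = 0 → T = 418/(10.4·0.5) = 80.3846 ≈ 80.38 kN.
ΣF_x = 0: A_x − T·cos30° = 0 → A_x = 80.3846 × 0.866025 = 69.62 kN.
ΣF_y = 0: A_y + T·sin30° − 15 − 50 = 0 → A_y = 65 − 80.3846 × 0.5 = 24.81 kN.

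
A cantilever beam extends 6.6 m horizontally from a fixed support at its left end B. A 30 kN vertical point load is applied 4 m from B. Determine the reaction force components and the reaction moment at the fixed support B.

ΣF_x = 0: B_x = 0.
ΣF_y = 0: B_y − 30 = 0 → B_y = 30.00 kN.
ΣM about B: M_B − 30·4 = 0 → M_B = 120.0 kN·m.

B_x = 0, B_y = 30.00 kN, M_B = 120.0 kN·m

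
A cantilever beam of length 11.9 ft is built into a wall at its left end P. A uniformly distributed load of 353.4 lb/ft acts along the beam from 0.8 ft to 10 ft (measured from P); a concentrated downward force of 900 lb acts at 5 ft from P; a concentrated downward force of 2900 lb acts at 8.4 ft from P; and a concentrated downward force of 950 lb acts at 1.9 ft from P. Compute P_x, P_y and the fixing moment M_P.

Resultant of the distributed load: 353.4 × 9.2 = 3251.28 lb at 5.4 ft from P.
ΣF_x = 0: P_x = 0.
ΣF_y = 0: P_y − 353.4·9.2 − 900 − 2900 − 950 = 0 → P_y = 8001 lb.
ΣM about P: M_P − (353.4·9.2)·5.4 − 900·5 − 2900·8.4 − 950·1.9 = 0 → M_P = 48220 lb·ft.

P_x = 0, P_y = 8001 lb, M_P = 48220 lb·ft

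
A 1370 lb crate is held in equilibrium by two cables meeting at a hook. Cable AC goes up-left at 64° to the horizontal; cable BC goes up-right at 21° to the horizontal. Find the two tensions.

ΣF_x = 0: −T_AC·cos64° + T_BC·cos21° = 0 → T_BC = 0.469559·T_AC.
ΣF_y = 0: T_AC·sin64° + T_BC·sin21° = 1370.
Substitute: T_AC·(0.898794 + 0.469559·0.358368) = 1370 → T_AC = 1283.89 ≈ 1284 lb.
Then T_BC = 0.469559 × 1283.89 = 602.9 lb.

T_AC = 1284 lb, T_BC = 602.9 lb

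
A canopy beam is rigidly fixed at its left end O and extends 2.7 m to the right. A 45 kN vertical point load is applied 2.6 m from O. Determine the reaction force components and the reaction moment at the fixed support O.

O_x = 0, O_y = 45.00 kN, M_O = 117.0 kN·m

ΣF_x = 0: O_x = 0.
ΣF_y = 0: O_y − 45 = 0 → O_y = 45.00 kN.
ΣM about O: M_O − 45·2.6 = 0 → M_O = 117.0 kN·m.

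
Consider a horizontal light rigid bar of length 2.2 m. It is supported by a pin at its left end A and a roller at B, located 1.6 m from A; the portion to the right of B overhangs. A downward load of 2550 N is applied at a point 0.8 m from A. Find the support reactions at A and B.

A_x = 0, A_y = 1275 N, B_y = 1275 N

Moments about A: B_y·1.6 − 2550·0.8 = 0 → B_y = 2040/1.6 = 1275 N.
ΣF_y = 0: A_y + 1275 − 2550 = 0 → A_y = 1275 N.
ΣF_x = 0: no horizontal applied forces, so A_x = 0.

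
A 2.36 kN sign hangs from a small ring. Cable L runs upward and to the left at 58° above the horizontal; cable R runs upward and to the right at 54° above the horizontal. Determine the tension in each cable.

T_L = 1.496 kN, T_R = 1.349 kN

ΣF_x = 0: −T_L·cos58° + T_R·cos54° = 0 → T_R = 0.901553·T_L.
ΣF_y = 0: T_L·sin58° + T_R·sin54° = 2.36.
Substitute: T_L·(0.848048 + 0.901553·0.809017) = 2.36 → T_L = 1.49611 ≈ 1.496 kN.
Then T_R = 0.901553 × 1.49611 = 1.349 kN.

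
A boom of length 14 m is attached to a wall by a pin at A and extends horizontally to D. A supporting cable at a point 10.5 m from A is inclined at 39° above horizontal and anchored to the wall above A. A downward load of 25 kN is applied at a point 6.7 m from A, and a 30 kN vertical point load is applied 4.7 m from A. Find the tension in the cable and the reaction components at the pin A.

T = 46.69 kN, A_x = 36.28 kN, A_y = 25.62 kN

ΣM about A: T·sin39°·10.5 − 25·6.7 − 30·4.7 = 0 → T = 308.5/(10.5·0.62932) = 46.6868 ≈ 46.69 kN.
ΣF_x = 0: A_x − T·cos39° = 0 → A_x = 46.6868 × 0.777146 = 36.28 kN.
ΣF_y = 0: A_y + T·sin39° − 25 − 30 = 0 → A_y = 55 − 46.6868 × 0.62932 = 25.62 kN.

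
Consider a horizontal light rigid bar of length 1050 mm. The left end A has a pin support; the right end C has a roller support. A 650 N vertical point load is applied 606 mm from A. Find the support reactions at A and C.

Moments about A: C_y·1050 − 650·606 = 0 → C_y = 393900/1050 = 375.143 ≈ 375.1 N.
ΣF_y = 0: A_y + 375.143 − 650 = 0 → A_y = 274.9 N.
ΣF_x = 0: no horizontal applied forces, so A_x = 0.

A_x = 0, A_y = 274.9 N, C_y = 375.1 N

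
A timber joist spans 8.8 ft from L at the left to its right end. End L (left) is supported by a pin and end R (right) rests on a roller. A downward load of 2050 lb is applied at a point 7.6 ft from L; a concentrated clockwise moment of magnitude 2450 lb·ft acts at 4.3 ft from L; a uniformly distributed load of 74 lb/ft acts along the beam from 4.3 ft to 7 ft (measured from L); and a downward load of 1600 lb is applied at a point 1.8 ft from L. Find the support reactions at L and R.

Resultant of the distributed load: 74 × 2.7 = 199.8 lb at 5.65 ft from L.
ΣM about L: R_y·8.8 − 2050·7.6 − 2450 − (74·2.7)·5.65 − 1600·1.8 = 0 → R_y = 22038.87/8.8 = 2504.42 ≈ 2504 lb.
ΣF_y = 0: L_y + 2504.42 − 2050 − 74·2.7 − 1600 = 0 → L_y = 1345 lb.
ΣF_x = 0: no horizontal applied forces, so L_x = 0.

L_x = 0, L_y = 1345 lb, R_y = 2504 lb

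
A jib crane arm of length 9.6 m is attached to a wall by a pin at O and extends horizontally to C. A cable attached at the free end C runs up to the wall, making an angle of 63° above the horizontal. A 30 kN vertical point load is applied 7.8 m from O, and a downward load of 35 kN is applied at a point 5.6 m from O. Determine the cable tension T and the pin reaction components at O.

ΣM about O: T·sin63°·9.6 − 30·7.8 − 35·5.6 = 0 → T = 430/(9.6·0.891007) = 50.2708 ≈ 50.27 kN.
ΣF_x = 0: O_x − T·cos63° = 0 → O_x = 50.2708 × 0.45399 = 22.82 kN.
ΣF_y = 0: O_y + T·sin63° − 30 − 35 = 0 → O_y = 65 − 50.2708 × 0.891007 = 20.21 kN.

T = 50.27 kN, O_x = 22.82 kN, O_y = 20.21 kN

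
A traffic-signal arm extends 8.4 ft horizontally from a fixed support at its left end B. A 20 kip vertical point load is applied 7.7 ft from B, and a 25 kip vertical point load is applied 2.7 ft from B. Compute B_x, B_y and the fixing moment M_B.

ΣF_x = 0: B_x = 0.
ΣF_y = 0: B_y − 20 − 25 = 0 → B_y = 45.00 kip.
ΣM about B: M_B − 20·7.7 − 25·2.7 = 0 → M_B = 221.5 kip·ft.

B_x = 0, B_y = 45.00 kip, M_B = 221.5 kip·ft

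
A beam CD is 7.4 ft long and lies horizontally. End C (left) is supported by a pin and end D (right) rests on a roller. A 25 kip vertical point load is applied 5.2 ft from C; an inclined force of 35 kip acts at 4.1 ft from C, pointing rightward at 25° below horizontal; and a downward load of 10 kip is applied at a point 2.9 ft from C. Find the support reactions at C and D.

Taking moments about C: D_y·7.4 − 25·5.2 − 35·sin25°·4.1 − 10·2.9 = 0 → D_y = 219.646/7.4 = 29.6819 ≈ 29.68 kip.
ΣF_y = 0: C_y + 29.6819 − 25 − 35·sin25° − 10 = 0 → C_y = 20.11 kip.
ΣF_x = 0: C_x + 35·cos25° = 0 → C_x = -31.72 kip.

C_x = -31.72 kip, C_y = 20.11 kip, D_y = 29.68 kip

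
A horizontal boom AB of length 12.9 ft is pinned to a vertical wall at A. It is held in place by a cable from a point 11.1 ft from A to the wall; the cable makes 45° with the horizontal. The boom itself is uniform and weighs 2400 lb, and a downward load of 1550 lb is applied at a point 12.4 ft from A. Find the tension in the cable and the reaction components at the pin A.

ΣM about A: T·sin45°·11.1 − 2400·6.45 − 1550·12.4 = 0 → T = 34700/(11.1·0.707107) = 4421.01 ≈ 4421 lb.
ΣF_x = 0: A_x − T·cos45° = 0 → A_x = 4421.01 × 0.707107 = 3126 lb.
ΣF_y = 0: A_y + T·sin45° − 2400 − 1550 = 0 → A_y = 3950 − 4421.01 × 0.707107 = 823.9 lb.

T = 4421 lb, A_x = 3126 lb, A_y = 823.9 lb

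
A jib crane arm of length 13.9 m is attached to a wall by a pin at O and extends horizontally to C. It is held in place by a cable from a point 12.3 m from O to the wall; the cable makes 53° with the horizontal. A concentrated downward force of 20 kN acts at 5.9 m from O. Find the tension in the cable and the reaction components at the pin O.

ΣM about O: T·sin53°·12.3 − 20·5.9 = 0 → T = 118/(12.3·0.798636) = 12.0124 ≈ 12.01 kN.
ΣF_x = 0: O_x − T·cos53° = 0 → O_x = 12.0124 × 0.601815 = 7.229 kN.
ΣF_y = 0: O_y + T·sin53° − 20 = 0 → O_y = 20 − 12.0124 × 0.798636 = 10.41 kN.

T = 12.01 kN, O_x = 7.229 kN, O_y = 10.41 kN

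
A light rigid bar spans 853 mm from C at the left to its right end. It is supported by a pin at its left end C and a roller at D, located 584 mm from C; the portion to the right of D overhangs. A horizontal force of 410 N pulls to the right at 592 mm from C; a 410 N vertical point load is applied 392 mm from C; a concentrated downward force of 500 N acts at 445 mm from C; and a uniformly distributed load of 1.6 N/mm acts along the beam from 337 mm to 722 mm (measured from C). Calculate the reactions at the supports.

C_x = -410.0 N, C_y = 311.3 N, D_y = 1215 N

Resultant of the distributed load: 1.6 × 385 = 616 N at 529.5 mm from C.
Taking moments about C: D_y·584 − 410·392 − 500·445 − (1.6·385)·529.5 = 0 → D_y = 709392/584 = 1214.71 ≈ 1215 N.
ΣF_y = 0: C_y + 1214.71 − 410 − 500 − 1.6·385 = 0 → C_y = 311.3 N.
ΣF_x = 0: C_x + 410 = 0 → C_x = -410.0 N.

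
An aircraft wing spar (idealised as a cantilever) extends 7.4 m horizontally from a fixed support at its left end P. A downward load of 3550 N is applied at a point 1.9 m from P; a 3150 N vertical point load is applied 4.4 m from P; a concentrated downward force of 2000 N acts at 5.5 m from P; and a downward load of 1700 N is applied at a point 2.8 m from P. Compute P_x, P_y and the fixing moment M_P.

ΣF_x = 0: P_x = 0.
ΣF_y = 0: P_y − 3550 − 3150 − 2000 − 1700 = 0 → P_y = 10400 N.
ΣM about P: M_P − 3550·1.9 − 3150·4.4 − 2000·5.5 − 1700·2.8 = 0 → M_P = 36360 N·m.

P_x = 0, P_y = 10400 N, M_P = 36360 N·m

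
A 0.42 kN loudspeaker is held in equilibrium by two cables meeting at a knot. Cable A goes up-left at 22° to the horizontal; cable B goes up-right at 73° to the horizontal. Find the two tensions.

T_A = 0.1233 kN, T_B = 0.3909 kN

ΣF_x = 0: −T_A·cos22° + T_B·cos73° = 0 → T_B = 3.17125·T_A.
ΣF_y = 0: T_A·sin22° + T_B·sin73° = 0.42.
Substitute: T_A·(0.374607 + 3.17125·0.956305) = 0.42 → T_A = 0.123265 ≈ 0.1233 kN.
Then T_B = 3.17125 × 0.123265 = 0.3909 kN.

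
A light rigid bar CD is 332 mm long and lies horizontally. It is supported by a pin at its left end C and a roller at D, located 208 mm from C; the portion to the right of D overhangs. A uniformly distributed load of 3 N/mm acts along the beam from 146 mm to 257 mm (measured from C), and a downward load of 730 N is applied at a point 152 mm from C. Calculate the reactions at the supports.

C_x = 0, C_y = 206.9 N, D_y = 856.1 N

Resultant of the distributed load: 3 × 111 = 333 N at 201.5 mm from C.
Taking moments about C: D_y·208 − (3·111)·201.5 − 730·152 = 0 → D_y = 178059.5/208 = 856.055 ≈ 856.1 N.
ΣF_y = 0: C_y + 856.055 − 3·111 − 730 = 0 → C_y = 206.9 N.
ΣF_x = 0: no horizontal applied forces, so C_x = 0.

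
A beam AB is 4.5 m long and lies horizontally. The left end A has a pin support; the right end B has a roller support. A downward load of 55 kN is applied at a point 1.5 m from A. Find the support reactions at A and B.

A_x = 0, A_y = 36.67 kN, B_y = 18.33 kN

ΣM about A: B_y·4.5 − 55·1.5 = 0 → B_y = 82.5/4.5 = 18.3333 ≈ 18.33 kN.
ΣF_y = 0: A_y + 18.3333 − 55 = 0 → A_y = 36.67 kN.
ΣF_x = 0: no horizontal applied forces, so A_x = 0.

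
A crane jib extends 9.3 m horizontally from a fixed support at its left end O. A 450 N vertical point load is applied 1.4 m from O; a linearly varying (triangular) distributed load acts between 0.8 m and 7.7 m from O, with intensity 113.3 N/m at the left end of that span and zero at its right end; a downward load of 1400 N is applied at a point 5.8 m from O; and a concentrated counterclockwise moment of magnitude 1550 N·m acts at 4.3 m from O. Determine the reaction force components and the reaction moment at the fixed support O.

O_x = 0, O_y = 2241 N, M_O = 8412 N·m

Resultant of the triangular load: ½ × 113.3 × 6.9 = 390.885 N, acting at 3.1 m from O (one-third of the span from the peak).
ΣF_x = 0: O_x = 0.
ΣF_y = 0: O_y − 450 − ½·113.3·6.9 − 1400 = 0 → O_y = 2241 N.
ΣM about O: M_O − 450·1.4 − (½·113.3·6.9)·3.1 − 1400·5.8 + 1550 = 0 → M_O = 8412 N·m.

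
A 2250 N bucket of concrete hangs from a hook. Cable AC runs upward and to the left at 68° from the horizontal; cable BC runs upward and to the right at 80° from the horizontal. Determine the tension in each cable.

T_AC = 737.3 N, T_BC = 1591 N

ΣF_x = 0: −T_AC·cos68° + T_BC·cos80° = 0 → T_BC = 2.15727·T_AC.
ΣF_y = 0: T_AC·sin68° + T_BC·sin80° = 2250.
Substitute: T_AC·(0.927184 + 2.15727·0.984808) = 2250 → T_AC = 737.299 ≈ 737.3 N.
Then T_BC = 2.15727 × 737.299 = 1591 N.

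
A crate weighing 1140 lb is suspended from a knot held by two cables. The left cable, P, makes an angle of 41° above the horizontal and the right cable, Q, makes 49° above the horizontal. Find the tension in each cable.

T_P = 747.9 lb, T_Q = 860.4 lb

ΣF_x = 0: −T_P·cos41° + T_Q·cos49° = 0 → T_Q = 1.15037·T_P.
ΣF_y = 0: T_P·sin41° + T_Q·sin49° = 1140.
Substitute: T_P·(0.656059 + 1.15037·0.75471) = 1140 → T_P = 747.906 ≈ 747.9 lb.
Then T_Q = 1.15037 × 747.906 = 860.4 lb.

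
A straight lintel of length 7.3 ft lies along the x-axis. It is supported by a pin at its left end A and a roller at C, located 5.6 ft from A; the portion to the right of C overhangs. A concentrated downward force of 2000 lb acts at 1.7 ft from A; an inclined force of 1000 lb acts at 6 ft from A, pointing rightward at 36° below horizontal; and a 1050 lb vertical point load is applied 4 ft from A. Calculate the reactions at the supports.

Moments about A: C_y·5.6 − 2000·1.7 − 1000·sin36°·6 − 1050·4 = 0 → C_y = 11126.7/5.6 = 1986.91 ≈ 1987 lb.
ΣF_y = 0: A_y + 1986.91 − 2000 − 1000·sin36° − 1050 = 0 → A_y = 1651 lb.
ΣF_x = 0: A_x + 1000·cos36° = 0 → A_x = -809.0 lb.

A_x = -809.0 lb, A_y = 1651 lb, C_y = 1987 lb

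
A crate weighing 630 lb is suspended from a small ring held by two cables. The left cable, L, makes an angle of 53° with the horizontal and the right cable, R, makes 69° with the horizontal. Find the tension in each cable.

T_L = 266.2 lb, T_R = 447.1 lb

ΣF_x = 0: −T_L·cos53° + T_R·cos69° = 0 → T_R = 1.67932·T_L.
ΣF_y = 0: T_L·sin53° + T_R·sin69° = 630.
Substitute: T_L·(0.798636 + 1.67932·0.93358) = 630 → T_L = 266.225 ≈ 266.2 lb.
Then T_R = 1.67932 × 266.225 = 447.1 lb.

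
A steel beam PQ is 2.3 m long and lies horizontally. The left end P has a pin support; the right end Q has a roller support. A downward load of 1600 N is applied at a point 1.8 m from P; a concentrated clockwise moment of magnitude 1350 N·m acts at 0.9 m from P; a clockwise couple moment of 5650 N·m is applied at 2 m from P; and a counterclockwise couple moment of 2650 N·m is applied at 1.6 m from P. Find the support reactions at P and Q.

P_x = 0, P_y = -1543 N, Q_y = 3143 N

Moments about P: Q_y·2.3 − 1600·1.8 − 1350 − 5650 + 2650 = 0 → Q_y = 7230/2.3 = 3143.48 ≈ 3143 N.
ΣF_y = 0: P_y + 3143.48 − 1600 = 0 → P_y = -1543 N.
ΣF_x = 0: no horizontal applied forces, so P_x = 0.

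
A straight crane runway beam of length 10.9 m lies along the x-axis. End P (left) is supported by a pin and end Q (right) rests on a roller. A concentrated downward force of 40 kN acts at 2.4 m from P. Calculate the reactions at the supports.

P_x = 0, P_y = 31.19 kN, Q_y = 8.807 kN

Taking moments about P: Q_y·10.9 − 40·2.4 = 0 → Q_y = 96/10.9 = 8.80734 ≈ 8.807 kN.
ΣF_y = 0: P_y + 8.80734 − 40 = 0 → P_y = 31.19 kN.
ΣF_x = 0: no horizontal applied forces, so P_x = 0.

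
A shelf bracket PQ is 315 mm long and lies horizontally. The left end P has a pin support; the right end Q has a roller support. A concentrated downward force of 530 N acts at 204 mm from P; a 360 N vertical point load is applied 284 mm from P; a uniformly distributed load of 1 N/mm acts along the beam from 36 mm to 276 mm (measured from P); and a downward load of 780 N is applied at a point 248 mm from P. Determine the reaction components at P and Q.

P_x = 0, P_y = 509.2 N, Q_y = 1401 N

Resultant of the distributed load: 1 × 240 = 240 N at 156 mm from P.
Taking moments about P: Q_y·315 − 530·204 − 360·284 − (1·240)·156 − 780·248 = 0 → Q_y = 441240/315 = 1400.76 ≈ 1401 N.
ΣF_y = 0: P_y + 1400.76 − 530 − 360 − 1·240 − 780 = 0 → P_y = 509.2 N.
ΣF_x = 0: no horizontal applied forces, so P_x = 0.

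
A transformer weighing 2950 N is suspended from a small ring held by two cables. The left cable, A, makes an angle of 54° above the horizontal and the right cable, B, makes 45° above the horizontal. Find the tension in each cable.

T_A = 2112 N, T_B = 1756 N

ΣF_x = 0: −T_A·cos54° + T_B·cos45° = 0 → T_B = 0.831254·T_A.
ΣF_y = 0: T_A·sin54° + T_B·sin45° = 2950.
Substitute: T_A·(0.809017 + 0.831254·0.707107) = 2950 → T_A = 2111.97 ≈ 2112 N.
Then T_B = 0.831254 × 2111.97 = 1756 N.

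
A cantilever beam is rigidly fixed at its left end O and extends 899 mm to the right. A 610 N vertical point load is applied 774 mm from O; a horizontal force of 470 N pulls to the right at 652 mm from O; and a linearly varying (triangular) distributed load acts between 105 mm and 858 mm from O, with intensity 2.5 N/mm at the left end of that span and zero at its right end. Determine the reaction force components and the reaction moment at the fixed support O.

O_x = -470.0 N, O_y = 1551 N, M_O = 807200 N·mm

Resultant of the triangular load: ½ × 2.5 × 753 = 941.25 N, acting at 356 mm from O (one-third of the span from the peak).
ΣF_x = 0: O_x + 470 = 0 → O_x = -470.0 N.
ΣF_y = 0: O_y − 610 − ½·2.5·753 = 0 → O_y = 1551 N.
ΣM about O: M_O − 610·774 − (½·2.5·753)·356 = 0 → M_O = 807200 N·mm.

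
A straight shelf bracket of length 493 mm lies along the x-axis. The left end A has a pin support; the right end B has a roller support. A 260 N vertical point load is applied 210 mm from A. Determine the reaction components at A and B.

Taking moments about A: B_y·493 − 260·210 = 0 → B_y = 54600/493 = 110.751 ≈ 110.8 N.
ΣF_y = 0: A_y + 110.751 − 260 = 0 → A_y = 149.2 N.
ΣF_x = 0: no horizontal applied forces, so A_x = 0.

A_x = 0, A_y = 149.2 N, B_y = 110.8 N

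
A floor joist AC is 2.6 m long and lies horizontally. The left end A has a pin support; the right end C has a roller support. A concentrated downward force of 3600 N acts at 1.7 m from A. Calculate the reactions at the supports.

Moments about A: C_y·2.6 − 3600·1.7 = 0 → C_y = 6120/2.6 = 2353.85 ≈ 2354 N.
ΣF_y = 0: A_y + 2353.85 − 3600 = 0 → A_y = 1246 N.
ΣF_x = 0: no horizontal applied forces, so A_x = 0.

A_x = 0, A_y = 1246 N, C_y = 2354 N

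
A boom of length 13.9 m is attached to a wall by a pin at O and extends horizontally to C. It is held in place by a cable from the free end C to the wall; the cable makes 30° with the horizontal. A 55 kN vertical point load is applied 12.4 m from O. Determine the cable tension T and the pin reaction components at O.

ΣM about O: T·sin30°·13.9 − 55·12.4 = 0 → T = 682/(13.9·0.5) = 98.1295 ≈ 98.13 kN.
ΣF_x = 0: O_x − T·cos30° = 0 → O_x = 98.1295 × 0.866025 = 84.98 kN.
ΣF_y = 0: O_y + T·sin30° − 55 = 0 → O_y = 55 − 98.1295 × 0.5 = 5.935 kN.

T = 98.13 kN, O_x = 84.98 kN, O_y = 5.935 kN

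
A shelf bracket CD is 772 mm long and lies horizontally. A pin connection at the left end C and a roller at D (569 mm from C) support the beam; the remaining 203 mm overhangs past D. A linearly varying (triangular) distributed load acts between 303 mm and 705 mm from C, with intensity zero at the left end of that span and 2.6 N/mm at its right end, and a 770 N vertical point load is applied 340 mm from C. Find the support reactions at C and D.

Resultant of the triangular load: ½ × 2.6 × 402 = 522.6 N, acting at 571 mm from C (one-third of the span from the peak).
ΣM about C: D_y·569 − (½·2.6·402)·571 − 770·340 = 0 → D_y = 560204.6/569 = 984.542 ≈ 984.5 N.
ΣF_y = 0: C_y + 984.542 − ½·2.6·402 − 770 = 0 → C_y = 308.1 N.
ΣF_x = 0: no horizontal applied forces, so C_x = 0.

C_x = 0, C_y = 308.1 N, D_y = 984.5 N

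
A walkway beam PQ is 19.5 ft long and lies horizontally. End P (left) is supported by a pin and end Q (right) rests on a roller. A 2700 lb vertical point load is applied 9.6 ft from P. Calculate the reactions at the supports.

P_x = 0, P_y = 1371 lb, Q_y = 1329 lb

ΣM about P: Q_y·19.5 − 2700·9.6 = 0 → Q_y = 25920/19.5 = 1329.23 ≈ 1329 lb.
ΣF_y = 0: P_y + 1329.23 − 2700 = 0 → P_y = 1371 lb.
ΣF_x = 0: no horizontal applied forces, so P_x = 0.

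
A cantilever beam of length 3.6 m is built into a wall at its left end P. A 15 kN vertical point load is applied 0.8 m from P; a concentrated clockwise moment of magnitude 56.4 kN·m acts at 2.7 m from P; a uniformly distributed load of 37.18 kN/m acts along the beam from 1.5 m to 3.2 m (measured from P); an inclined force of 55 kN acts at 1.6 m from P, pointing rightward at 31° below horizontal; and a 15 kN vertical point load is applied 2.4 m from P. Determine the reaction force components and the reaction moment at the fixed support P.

Resultant of the distributed load: 37.18 × 1.7 = 63.206 kN at 2.35 m from P.
ΣF_x = 0: P_x + 55·cos31° = 0 → P_x = -47.14 kN.
ΣF_y = 0: P_y − 15 − 37.18·1.7 − 55·sin31° − 15 = 0 → P_y = 121.5 kN.
ΣM about P: M_P − 15·0.8 − 56.4 − (37.18·1.7)·2.35 − 55·sin31°·1.6 − 15·2.4 = 0 → M_P = 298.3 kN·m.

P_x = -47.14 kN, P_y = 121.5 kN, M_P = 298.3 kN·m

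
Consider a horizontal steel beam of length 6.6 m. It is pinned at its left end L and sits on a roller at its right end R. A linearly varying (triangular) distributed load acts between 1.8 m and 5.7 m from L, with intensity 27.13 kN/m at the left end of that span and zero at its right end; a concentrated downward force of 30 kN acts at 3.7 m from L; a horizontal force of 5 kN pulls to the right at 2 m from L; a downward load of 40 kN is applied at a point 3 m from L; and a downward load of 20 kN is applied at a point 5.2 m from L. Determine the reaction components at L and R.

Resultant of the triangular load: ½ × 27.13 × 3.9 = 52.9035 kN, acting at 3.1 m from L (one-third of the span from the peak).
ΣM about L: R_y·6.6 − (½·27.13·3.9)·3.1 − 30·3.7 − 40·3 − 20·5.2 = 0 → R_y = 499.00085/6.6 = 75.6062 ≈ 75.61 kN.
ΣF_y = 0: L_y + 75.6062 − ½·27.13·3.9 − 30 − 40 − 20 = 0 → L_y = 67.30 kN.
ΣF_x = 0: L_x + 5 = 0 → L_x = -5.000 kN.

L_x = -5.000 kN, L_y = 67.30 kN, R_y = 75.61 kN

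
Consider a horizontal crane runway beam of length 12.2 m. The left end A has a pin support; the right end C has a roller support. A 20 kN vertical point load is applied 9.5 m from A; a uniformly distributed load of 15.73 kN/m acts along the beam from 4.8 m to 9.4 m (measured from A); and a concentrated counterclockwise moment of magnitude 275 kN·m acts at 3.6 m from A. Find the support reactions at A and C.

A_x = 0, A_y = 57.22 kN, C_y = 35.14 kN

Resultant of the distributed load: 15.73 × 4.6 = 72.358 kN at 7.1 m from A.
Taking moments about A: C_y·12.2 − 20·9.5 − (15.73·4.6)·7.1 + 275 = 0 → C_y = 428.7418/12.2 = 35.1428 ≈ 35.14 kN.
ΣF_y = 0: A_y + 35.1428 − 20 − 15.73·4.6 = 0 → A_y = 57.22 kN.
ΣF_x = 0: no horizontal applied forces, so A_x = 0.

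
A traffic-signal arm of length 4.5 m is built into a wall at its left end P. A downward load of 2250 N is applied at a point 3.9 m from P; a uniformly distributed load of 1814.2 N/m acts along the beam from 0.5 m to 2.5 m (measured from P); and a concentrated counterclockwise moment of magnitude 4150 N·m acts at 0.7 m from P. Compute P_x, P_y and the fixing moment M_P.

Resultant of the distributed load: 1814.2 × 2 = 3628.4 N at 1.5 m from P.
ΣF_x = 0: P_x = 0.
ΣF_y = 0: P_y − 2250 − 1814.2·2 = 0 → P_y = 5878 N.
ΣM about P: M_P − 2250·3.9 − (1814.2·2)·1.5 + 4150 = 0 → M_P = 10070 N·m.

P_x = 0, P_y = 5878 N, M_P = 10070 N·m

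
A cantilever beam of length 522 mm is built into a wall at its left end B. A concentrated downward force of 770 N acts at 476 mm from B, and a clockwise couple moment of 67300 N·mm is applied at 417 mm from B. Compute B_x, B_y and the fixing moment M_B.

B_x = 0, B_y = 770.0 N, M_B = 433800 N·mm

ΣF_x = 0: B_x = 0.
ΣF_y = 0: B_y − 770 = 0 → B_y = 770.0 N.
ΣM about B: M_B − 770·476 − 67300 = 0 → M_B = 433800 N·mm.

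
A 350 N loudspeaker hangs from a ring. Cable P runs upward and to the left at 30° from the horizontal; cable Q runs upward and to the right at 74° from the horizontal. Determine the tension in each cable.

ΣF_x = 0: −T_P·cos30° + T_Q·cos74° = 0 → T_Q = 3.1419·T_P.
ΣF_y = 0: T_P·sin30° + T_Q·sin74° = 350.
Substitute: T_P·(0.5 + 3.1419·0.961262) = 350 → T_P = 99.4265 ≈ 99.43 N.
Then T_Q = 3.1419 × 99.4265 = 312.4 N.

T_P = 99.43 N, T_Q = 312.4 N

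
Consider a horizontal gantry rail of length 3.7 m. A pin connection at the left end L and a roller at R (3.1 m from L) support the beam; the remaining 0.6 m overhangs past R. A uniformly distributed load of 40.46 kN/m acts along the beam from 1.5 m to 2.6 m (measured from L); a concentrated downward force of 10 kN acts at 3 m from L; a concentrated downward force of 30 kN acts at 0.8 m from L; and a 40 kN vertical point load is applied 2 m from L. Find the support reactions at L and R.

Resultant of the distributed load: 40.46 × 1.1 = 44.506 kN at 2.05 m from L.
Moments about L: R_y·3.1 − (40.46·1.1)·2.05 − 10·3 − 30·0.8 − 40·2 = 0 → R_y = 225.2373/3.1 = 72.6572 ≈ 72.66 kN.
ΣF_y = 0: L_y + 72.6572 − 40.46·1.1 − 10 − 30 − 40 = 0 → L_y = 51.85 kN.
ΣF_x = 0: no horizontal applied forces, so L_x = 0.

L_x = 0, L_y = 51.85 kN, R_y = 72.66 kN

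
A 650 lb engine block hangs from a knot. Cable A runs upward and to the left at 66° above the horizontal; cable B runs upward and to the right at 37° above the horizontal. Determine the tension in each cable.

ΣF_x = 0: −T_A·cos66° + T_B·cos37° = 0 → T_B = 0.509289·T_A.
ΣF_y = 0: T_A·sin66° + T_B·sin37° = 650.
Substitute: T_A·(0.913545 + 0.509289·0.601815) = 650 → T_A = 532.768 ≈ 532.8 lb.
Then T_B = 0.509289 × 532.768 = 271.3 lb.

T_A = 532.8 lb, T_B = 271.3 lb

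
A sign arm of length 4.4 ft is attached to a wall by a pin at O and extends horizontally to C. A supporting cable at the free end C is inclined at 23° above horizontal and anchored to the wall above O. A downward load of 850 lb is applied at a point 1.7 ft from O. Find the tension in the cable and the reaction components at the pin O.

ΣM about O: T·sin23°·4.4 − 850·1.7 = 0 → T = 1445/(4.4·0.390731) = 840.499 ≈ 840.5 lb.
ΣF_x = 0: O_x − T·cos23° = 0 → O_x = 840.499 × 0.920505 = 773.7 lb.
ΣF_y = 0: O_y + T·sin23° − 850 = 0 → O_y = 850 − 840.499 × 0.390731 = 521.6 lb.

T = 840.5 lb, O_x = 773.7 lb, O_y = 521.6 lb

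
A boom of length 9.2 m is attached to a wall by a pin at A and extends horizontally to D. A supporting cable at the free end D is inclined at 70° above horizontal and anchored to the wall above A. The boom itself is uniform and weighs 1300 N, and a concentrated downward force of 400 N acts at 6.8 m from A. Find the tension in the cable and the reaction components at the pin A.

T = 1006 N, A_x = 344.2 N, A_y = 754.3 N

ΣM about A: T·sin70°·9.2 − 1300·4.6 − 400·6.8 = 0 → T = 8700/(9.2·0.939693) = 1006.34 ≈ 1006 N.
ΣF_x = 0: A_x − T·cos70° = 0 → A_x = 1006.34 × 0.34202 = 344.2 N.
ΣF_y = 0: A_y + T·sin70° − 1300 − 400 = 0 → A_y = 1700 − 1006.34 × 0.939693 = 754.3 N.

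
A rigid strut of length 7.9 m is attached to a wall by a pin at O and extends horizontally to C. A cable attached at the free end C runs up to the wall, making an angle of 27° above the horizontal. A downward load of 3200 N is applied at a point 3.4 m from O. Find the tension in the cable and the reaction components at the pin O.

ΣM about O: T·sin27°·7.9 − 3200·3.4 = 0 → T = 10880/(7.9·0.45399) = 3033.58 ≈ 3034 N.
ΣF_x = 0: O_x − T·cos27° = 0 → O_x = 3033.58 × 0.891007 = 2703 N.
ΣF_y = 0: O_y + T·sin27° − 3200 = 0 → O_y = 3200 − 3033.58 × 0.45399 = 1823 N.

T = 3034 N, O_x = 2703 N, O_y = 1823 N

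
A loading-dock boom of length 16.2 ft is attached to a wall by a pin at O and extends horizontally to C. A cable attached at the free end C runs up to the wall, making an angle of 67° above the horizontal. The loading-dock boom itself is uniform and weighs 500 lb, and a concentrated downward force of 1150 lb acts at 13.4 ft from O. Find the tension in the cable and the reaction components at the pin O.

ΣM about O: T·sin67°·16.2 − 500·8.1 − 1150·13.4 = 0 → T = 19460/(16.2·0.920505) = 1304.97 ≈ 1305 lb.
ΣF_x = 0: O_x − T·cos67° = 0 → O_x = 1304.97 × 0.390731 = 509.9 lb.
ΣF_y = 0: O_y + T·sin67° − 500 − 1150 = 0 → O_y = 1650 − 1304.97 × 0.920505 = 448.8 lb.

T = 1305 lb, O_x = 509.9 lb, O_y = 448.8 lb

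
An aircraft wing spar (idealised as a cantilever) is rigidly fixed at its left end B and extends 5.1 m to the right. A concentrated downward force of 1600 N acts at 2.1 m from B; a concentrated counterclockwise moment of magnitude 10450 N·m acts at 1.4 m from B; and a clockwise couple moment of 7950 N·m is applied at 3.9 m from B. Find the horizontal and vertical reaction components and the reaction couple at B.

ΣF_x = 0: B_x = 0.
ΣF_y = 0: B_y − 1600 = 0 → B_y = 1600 N.
ΣM about B: M_B − 1600·2.1 + 10450 − 7950 = 0 → M_B = 860.0 N·m.

B_x = 0, B_y = 1600 N, M_B = 860.0 N·m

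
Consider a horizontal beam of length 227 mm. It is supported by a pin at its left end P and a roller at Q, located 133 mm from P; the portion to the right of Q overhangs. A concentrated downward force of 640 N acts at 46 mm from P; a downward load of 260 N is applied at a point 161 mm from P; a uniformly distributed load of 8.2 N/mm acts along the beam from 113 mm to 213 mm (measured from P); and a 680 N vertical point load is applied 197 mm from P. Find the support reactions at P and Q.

P_x = 0, P_y = -148.3 N, Q_y = 2548 N

Resultant of the distributed load: 8.2 × 100 = 820 N at 163 mm from P.
ΣM about P: Q_y·133 − 640·46 − 260·161 − (8.2·100)·163 − 680·197 = 0 → Q_y = 338920/133 = 2548.27 ≈ 2548 N.
ΣF_y = 0: P_y + 2548.27 − 640 − 260 − 8.2·100 − 680 = 0 → P_y = -148.3 N.
ΣF_x = 0: no horizontal applied forces, so P_x = 0.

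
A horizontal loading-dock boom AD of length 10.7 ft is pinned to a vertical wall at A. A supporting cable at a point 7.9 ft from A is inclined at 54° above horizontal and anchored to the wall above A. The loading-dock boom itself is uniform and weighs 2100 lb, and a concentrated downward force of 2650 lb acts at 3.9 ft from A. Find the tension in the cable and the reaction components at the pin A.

T = 3375 lb, A_x = 1984 lb, A_y = 2020 lb

ΣM about A: T·sin54°·7.9 − 2100·5.35 − 2650·3.9 = 0 → T = 21570/(7.9·0.809017) = 3374.93 ≈ 3375 lb.
ΣF_x = 0: A_x − T·cos54° = 0 → A_x = 3374.93 × 0.587785 = 1984 lb.
ΣF_y = 0: A_y + T·sin54° − 2100 − 2650 = 0 → A_y = 4750 − 3374.93 × 0.809017 = 2020 lb.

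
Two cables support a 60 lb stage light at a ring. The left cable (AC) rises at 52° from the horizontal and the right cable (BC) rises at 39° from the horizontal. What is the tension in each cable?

T_AC = 46.64 lb, T_BC = 36.95 lb

ΣF_x = 0: −T_AC·cos52° + T_BC·cos39° = 0 → T_BC = 0.792208·T_AC.
ΣF_y = 0: T_AC·sin52° + T_BC·sin39° = 60.
Substitute: T_AC·(0.788011 + 0.792208·0.62932) = 60 → T_AC = 46.6359 ≈ 46.64 lb.
Then T_BC = 0.792208 × 46.6359 = 36.95 lb.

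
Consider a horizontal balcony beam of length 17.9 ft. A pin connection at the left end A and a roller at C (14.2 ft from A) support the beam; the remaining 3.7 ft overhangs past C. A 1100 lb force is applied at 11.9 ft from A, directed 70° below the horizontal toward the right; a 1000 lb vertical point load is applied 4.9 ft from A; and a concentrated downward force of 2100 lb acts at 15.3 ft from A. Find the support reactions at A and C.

A_x = -376.2 lb, A_y = 659.7 lb, C_y = 3474 lb

ΣM about A: C_y·14.2 − 1100·sin70°·11.9 − 1000·4.9 − 2100·15.3 = 0 → C_y = 49330.6/14.2 = 3473.99 ≈ 3474 lb.
ΣF_y = 0: A_y + 3473.99 − 1100·sin70° − 1000 − 2100 = 0 → A_y = 659.7 lb.
ΣF_x = 0: A_x + 1100·cos70° = 0 → A_x = -376.2 lb.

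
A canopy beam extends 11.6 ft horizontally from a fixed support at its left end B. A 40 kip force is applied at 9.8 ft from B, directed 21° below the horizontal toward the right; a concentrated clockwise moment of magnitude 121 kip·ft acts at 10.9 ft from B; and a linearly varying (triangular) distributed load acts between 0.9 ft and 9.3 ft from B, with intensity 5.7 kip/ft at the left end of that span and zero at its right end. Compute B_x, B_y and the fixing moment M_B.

Resultant of the triangular load: ½ × 5.7 × 8.4 = 23.94 kip, acting at 3.7 ft from B (one-third of the span from the peak).
ΣF_x = 0: B_x + 40·cos21° = 0 → B_x = -37.34 kip.
ΣF_y = 0: B_y − 40·sin21° − ½·5.7·8.4 = 0 → B_y = 38.27 kip.
ΣM about B: M_B − 40·sin21°·9.8 − 121 − (½·5.7·8.4)·3.7 = 0 → M_B = 350.1 kip·ft.

B_x = -37.34 kip, B_y = 38.27 kip, M_B = 350.1 kip·ft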